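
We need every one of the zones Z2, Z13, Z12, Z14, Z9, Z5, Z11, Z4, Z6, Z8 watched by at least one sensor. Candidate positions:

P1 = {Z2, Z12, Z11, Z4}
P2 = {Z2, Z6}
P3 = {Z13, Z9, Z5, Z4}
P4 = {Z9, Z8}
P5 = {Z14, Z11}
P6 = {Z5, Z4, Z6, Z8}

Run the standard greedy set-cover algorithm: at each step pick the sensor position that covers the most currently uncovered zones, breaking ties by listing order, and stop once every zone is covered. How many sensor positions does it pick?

Pick 1: P1 covers 4 new zones (Z2, Z12, Z11, Z4).
Pick 2: P3 covers 3 new zones (Z13, Z9, Z5).
Pick 3: P6 covers 2 new zones (Z6, Z8).
Pick 4: P5 covers 1 new zones (Z14).
Greedy uses 4 sensor positions.

4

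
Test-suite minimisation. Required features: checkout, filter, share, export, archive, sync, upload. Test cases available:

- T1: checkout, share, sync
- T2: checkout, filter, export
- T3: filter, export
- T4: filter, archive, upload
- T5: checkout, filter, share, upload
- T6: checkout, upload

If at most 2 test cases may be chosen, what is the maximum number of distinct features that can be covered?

Choosing T1, T4 covers {checkout, filter, share, archive, sync, upload} — 6 features.
No choice of 2 test cases does better; here export is left uncovered.

6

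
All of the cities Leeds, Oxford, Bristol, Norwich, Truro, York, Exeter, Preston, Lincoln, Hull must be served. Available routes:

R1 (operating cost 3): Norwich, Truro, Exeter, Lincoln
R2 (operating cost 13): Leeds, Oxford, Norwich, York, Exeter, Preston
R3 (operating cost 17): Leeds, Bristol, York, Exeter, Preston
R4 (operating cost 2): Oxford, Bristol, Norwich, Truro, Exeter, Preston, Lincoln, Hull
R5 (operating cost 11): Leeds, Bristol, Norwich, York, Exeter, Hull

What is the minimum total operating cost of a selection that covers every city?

13

R4, R5 cover every city at operating cost 2 + 11 = 13.
Any cover uses at least 2 routes; among all covering selections none totals below 13.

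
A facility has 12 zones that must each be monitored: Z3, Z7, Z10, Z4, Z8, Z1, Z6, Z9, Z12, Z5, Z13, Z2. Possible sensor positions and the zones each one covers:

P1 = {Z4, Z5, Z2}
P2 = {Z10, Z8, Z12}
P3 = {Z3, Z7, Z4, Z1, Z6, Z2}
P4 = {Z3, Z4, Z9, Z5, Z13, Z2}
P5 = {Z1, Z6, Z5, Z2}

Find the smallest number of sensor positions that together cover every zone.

P2, P3, P4 together cover {Z3, Z7, Z10, Z4, Z8, Z1, Z6, Z9, Z12, Z5, Z13, Z2} — every zone.
No 2 of the 5 sensor positions cover everything (all 10 pairs fall short), so 3 is minimum.

3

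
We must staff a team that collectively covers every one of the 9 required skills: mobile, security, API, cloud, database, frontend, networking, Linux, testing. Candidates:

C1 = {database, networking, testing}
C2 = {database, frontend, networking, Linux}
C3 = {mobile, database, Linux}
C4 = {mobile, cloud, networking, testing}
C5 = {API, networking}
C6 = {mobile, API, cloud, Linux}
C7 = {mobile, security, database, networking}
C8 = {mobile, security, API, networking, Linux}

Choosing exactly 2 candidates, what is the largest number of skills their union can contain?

Choosing C1, C6 covers {mobile, API, cloud, database, networking, Linux, testing} — 7 skills.
No choice of 2 candidates does better; here security, frontend are left uncovered.

7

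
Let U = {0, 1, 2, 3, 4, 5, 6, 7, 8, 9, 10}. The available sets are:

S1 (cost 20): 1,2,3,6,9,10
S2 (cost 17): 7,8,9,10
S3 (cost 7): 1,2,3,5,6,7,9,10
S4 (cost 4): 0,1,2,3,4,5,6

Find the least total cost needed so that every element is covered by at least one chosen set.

21

S2, S4 cover every element at cost 17 + 4 = 21.
Any cover uses at least 2 sets; among all covering selections none totals below 21.
Greedy by coverage-per-cost would pick S4, S3, S2 for 28 — worse than the optimum 21.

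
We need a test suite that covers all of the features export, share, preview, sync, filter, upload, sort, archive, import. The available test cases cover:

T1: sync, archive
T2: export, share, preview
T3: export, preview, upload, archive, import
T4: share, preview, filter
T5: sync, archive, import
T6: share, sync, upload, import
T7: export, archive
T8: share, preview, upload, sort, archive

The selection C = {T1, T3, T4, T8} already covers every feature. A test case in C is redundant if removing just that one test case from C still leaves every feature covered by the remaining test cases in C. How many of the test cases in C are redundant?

0

Drop T1: sync uncovered — not redundant.
Drop T3: export, import uncovered — not redundant.
Drop T4: filter uncovered — not redundant.
Drop T8: sort uncovered — not redundant.
None of the test cases in C is redundant.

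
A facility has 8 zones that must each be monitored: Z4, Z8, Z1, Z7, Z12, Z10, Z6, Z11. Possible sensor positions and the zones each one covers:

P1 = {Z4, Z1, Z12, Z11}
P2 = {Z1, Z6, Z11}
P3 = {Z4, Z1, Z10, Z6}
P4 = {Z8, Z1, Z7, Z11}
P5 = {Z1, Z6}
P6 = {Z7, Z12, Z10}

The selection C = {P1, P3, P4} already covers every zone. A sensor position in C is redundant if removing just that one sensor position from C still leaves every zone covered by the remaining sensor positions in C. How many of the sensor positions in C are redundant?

0

Drop P1: Z12 uncovered — not redundant.
Drop P3: Z10, Z6 uncovered — not redundant.
Drop P4: Z8, Z7 uncovered — not redundant.
None of the sensor positions in C is redundant.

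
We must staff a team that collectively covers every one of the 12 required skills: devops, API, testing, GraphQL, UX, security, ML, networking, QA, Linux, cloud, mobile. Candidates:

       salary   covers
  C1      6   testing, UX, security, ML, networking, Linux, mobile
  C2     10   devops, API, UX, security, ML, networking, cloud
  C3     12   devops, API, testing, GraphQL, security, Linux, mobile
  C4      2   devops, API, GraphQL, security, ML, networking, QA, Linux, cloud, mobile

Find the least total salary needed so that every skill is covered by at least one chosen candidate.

8

C1, C4 cover every skill at salary 6 + 2 = 8.
Any cover uses at least 2 candidates; among all covering selections none totals below 8.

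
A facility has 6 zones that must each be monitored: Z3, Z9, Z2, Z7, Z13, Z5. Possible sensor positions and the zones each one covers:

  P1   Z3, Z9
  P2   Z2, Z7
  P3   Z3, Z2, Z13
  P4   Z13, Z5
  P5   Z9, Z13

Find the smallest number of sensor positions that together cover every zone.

3

P1, P2, P4 together cover {Z3, Z9, Z2, Z7, Z13, Z5} — every zone.
No 2 of the 5 sensor positions cover everything (all 10 pairs fall short), so 3 is minimum.
Greedy (largest uncovered first) would take P3, P1, P2, P4 — 4 sensor positions — but 3 suffice.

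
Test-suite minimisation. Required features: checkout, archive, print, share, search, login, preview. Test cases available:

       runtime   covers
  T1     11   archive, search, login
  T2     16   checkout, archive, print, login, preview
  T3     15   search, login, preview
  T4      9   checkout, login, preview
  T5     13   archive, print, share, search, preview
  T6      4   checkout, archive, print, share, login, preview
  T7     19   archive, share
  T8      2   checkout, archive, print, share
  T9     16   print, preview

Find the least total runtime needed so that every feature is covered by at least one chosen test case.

T1, T6 cover every feature at runtime 11 + 4 = 15.
Any cover uses at least 2 test cases; among all covering selections none totals below 15.

15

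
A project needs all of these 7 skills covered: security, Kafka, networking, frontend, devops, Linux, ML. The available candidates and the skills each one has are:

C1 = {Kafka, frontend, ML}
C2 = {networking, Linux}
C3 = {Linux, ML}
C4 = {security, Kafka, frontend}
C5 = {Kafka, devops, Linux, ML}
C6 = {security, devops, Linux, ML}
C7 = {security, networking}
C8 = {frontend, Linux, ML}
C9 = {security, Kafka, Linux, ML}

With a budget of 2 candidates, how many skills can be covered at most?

Choosing C1, C6 covers {security, Kafka, frontend, devops, Linux, ML} — 6 skills.
No choice of 2 candidates does better; here networking is left uncovered.

6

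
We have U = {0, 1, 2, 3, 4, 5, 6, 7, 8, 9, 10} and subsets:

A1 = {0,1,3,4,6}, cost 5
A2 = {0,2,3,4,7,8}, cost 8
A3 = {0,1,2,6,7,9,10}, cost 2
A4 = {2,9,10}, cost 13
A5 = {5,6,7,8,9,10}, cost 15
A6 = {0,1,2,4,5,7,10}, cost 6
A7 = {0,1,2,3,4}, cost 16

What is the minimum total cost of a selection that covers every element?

A2, A3, A6 cover every element at cost 8 + 2 + 6 = 16.
Any cover uses at least 2 sets; among all covering selections none totals below 16.
Greedy by coverage-per-cost would pick A3, A1, A6, A2 for 21 — worse than the optimum 16.

16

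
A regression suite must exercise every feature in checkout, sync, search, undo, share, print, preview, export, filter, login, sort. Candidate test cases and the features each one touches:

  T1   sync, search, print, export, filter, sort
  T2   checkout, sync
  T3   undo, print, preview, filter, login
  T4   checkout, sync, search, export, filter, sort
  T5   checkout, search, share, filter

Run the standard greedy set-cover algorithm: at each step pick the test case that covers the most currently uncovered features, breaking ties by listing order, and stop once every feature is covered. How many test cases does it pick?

3

Pick 1: T1 covers 6 new features (sync, search, print, export, filter, sort).
Pick 2: T3 covers 3 new features (undo, preview, login).
Pick 3: T5 covers 2 new features (checkout, share).
Greedy uses 3 test cases.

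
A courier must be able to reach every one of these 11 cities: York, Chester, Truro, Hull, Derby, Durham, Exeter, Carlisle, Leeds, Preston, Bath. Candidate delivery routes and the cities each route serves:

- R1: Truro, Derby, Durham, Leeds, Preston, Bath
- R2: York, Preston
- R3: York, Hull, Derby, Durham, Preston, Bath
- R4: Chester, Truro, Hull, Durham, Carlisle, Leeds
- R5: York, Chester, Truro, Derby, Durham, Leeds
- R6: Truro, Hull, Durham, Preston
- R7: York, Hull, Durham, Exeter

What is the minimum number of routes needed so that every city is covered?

3

R1, R4, R7 together cover {York, Chester, Truro, Hull, Derby, Durham, Exeter, Carlisle, Leeds, Preston, Bath} — every city.
No 2 of the 7 routes cover everything (all 21 pairs fall short), so 3 is minimum.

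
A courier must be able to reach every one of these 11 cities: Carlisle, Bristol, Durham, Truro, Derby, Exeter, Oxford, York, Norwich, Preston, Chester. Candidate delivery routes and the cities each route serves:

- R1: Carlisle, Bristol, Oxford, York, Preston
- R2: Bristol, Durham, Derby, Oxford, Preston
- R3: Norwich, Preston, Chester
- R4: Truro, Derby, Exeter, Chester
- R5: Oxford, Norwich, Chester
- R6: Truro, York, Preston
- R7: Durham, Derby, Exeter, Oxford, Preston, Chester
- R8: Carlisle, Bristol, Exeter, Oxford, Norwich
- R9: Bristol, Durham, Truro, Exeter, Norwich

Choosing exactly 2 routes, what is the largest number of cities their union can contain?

Choosing R1, R4 covers {Carlisle, Bristol, Truro, Derby, Exeter, Oxford, York, Preston, Chester} — 9 cities.
No choice of 2 routes does better; here Durham, Norwich are left uncovered.

9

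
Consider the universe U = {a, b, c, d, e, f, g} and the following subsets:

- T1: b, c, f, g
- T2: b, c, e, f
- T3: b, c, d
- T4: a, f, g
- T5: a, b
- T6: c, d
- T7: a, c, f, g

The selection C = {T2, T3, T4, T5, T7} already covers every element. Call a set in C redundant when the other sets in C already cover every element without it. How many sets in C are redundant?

3

Drop T2: e uncovered — not redundant.
Drop T3: d uncovered — not redundant.
Drop T4: the rest still cover every element — redundant.
Drop T5: the rest still cover every element — redundant.
Drop T7: the rest still cover every element — redundant.
3 redundant: T4, T5, T7.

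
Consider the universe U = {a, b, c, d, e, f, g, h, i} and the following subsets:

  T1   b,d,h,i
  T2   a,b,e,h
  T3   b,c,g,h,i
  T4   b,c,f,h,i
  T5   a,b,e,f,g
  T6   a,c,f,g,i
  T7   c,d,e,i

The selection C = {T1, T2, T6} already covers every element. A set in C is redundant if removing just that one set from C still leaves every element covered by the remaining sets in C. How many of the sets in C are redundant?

0

Drop T1: d uncovered — not redundant.
Drop T2: e uncovered — not redundant.
Drop T6: c, f, g uncovered — not redundant.
None of the sets in C is redundant.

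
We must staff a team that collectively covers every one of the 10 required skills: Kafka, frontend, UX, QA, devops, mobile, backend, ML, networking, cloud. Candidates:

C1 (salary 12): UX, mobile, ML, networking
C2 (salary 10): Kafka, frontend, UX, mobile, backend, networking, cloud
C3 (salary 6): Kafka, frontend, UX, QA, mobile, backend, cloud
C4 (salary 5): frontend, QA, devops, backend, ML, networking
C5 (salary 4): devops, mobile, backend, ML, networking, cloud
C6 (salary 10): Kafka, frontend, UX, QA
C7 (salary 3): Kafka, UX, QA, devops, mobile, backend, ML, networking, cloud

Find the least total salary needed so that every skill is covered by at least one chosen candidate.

C4, C7 cover every skill at salary 5 + 3 = 8.
Any cover uses at least 2 candidates; among all covering selections none totals below 8.

8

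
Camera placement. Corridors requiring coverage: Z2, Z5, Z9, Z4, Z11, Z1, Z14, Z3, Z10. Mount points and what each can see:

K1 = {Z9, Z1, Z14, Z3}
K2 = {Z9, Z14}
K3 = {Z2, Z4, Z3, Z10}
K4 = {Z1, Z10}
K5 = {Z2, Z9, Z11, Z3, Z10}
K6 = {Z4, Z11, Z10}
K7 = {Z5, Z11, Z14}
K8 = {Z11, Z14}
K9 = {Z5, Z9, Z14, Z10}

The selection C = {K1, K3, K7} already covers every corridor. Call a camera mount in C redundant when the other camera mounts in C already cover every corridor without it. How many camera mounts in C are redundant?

0

Drop K1: Z9, Z1 uncovered — not redundant.
Drop K3: Z2, Z4, Z10 uncovered — not redundant.
Drop K7: Z5, Z11 uncovered — not redundant.
None of the camera mounts in C is redundant.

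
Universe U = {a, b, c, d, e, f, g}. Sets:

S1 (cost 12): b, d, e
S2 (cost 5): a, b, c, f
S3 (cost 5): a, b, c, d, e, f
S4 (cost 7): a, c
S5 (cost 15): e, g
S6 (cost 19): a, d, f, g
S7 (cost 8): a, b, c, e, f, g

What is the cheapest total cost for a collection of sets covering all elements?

S3, S7 cover every element at cost 5 + 8 = 13.
Any cover uses at least 2 sets; among all covering selections none totals below 13.

13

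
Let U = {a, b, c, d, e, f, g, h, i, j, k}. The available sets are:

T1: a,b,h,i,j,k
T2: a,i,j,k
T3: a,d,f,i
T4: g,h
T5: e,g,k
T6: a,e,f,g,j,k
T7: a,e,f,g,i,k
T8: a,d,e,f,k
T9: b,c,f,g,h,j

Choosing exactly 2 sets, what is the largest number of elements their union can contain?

10

Choosing T7, T9 covers {a, b, c, e, f, g, h, i, j, k} — 10 elements.
No choice of 2 sets does better; here d is left uncovered.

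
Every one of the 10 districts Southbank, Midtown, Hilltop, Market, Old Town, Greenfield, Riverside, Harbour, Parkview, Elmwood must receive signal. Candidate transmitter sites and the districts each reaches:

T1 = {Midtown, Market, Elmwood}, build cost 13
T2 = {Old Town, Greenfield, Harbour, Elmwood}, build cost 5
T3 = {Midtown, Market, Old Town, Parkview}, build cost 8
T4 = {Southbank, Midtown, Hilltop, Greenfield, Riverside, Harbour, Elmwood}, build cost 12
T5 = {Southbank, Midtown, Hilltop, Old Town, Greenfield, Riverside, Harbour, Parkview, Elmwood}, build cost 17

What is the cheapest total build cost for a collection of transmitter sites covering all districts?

T3, T4 cover every district at build cost 8 + 12 = 20.
Any cover uses at least 2 transmitter sites; among all covering selections none totals below 20.
Greedy by coverage-per-build cost would pick T2, T3, T4 for 25 — worse than the optimum 20.

20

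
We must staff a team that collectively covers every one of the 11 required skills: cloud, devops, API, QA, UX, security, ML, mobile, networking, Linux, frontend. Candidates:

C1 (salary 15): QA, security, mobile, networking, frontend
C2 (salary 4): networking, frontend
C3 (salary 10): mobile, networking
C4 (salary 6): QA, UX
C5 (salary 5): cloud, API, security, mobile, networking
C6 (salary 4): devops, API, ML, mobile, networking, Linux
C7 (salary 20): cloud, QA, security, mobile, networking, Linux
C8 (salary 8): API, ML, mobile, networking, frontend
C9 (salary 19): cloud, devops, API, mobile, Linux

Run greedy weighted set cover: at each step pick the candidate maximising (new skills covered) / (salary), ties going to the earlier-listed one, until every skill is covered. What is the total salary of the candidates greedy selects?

Pick 1: C6 adds 6 new (devops, API, ML, mobile, networking, Linux) at salary 4 (ratio 6/4).
Pick 2: C5 adds 2 new (cloud, security) at salary 5 (ratio 2/5).
Pick 3: C4 adds 2 new (QA, UX) at salary 6 (ratio 2/6).
Pick 4: C2 adds 1 new (frontend) at salary 4 (ratio 1/4).
Greedy total salary: 4 + 5 + 6 + 4 = 19.

19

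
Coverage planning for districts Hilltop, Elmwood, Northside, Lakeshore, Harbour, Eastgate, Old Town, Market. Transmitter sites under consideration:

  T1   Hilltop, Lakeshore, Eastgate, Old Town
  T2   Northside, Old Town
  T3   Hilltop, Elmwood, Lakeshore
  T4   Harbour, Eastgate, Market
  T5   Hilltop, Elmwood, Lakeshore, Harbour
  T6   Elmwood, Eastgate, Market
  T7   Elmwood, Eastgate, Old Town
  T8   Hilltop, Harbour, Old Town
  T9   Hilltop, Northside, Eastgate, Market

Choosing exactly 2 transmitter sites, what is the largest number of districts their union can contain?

7

Choosing T5, T9 covers {Hilltop, Elmwood, Northside, Lakeshore, Harbour, Eastgate, Market} — 7 districts.
No choice of 2 transmitter sites does better; here Old Town is left uncovered.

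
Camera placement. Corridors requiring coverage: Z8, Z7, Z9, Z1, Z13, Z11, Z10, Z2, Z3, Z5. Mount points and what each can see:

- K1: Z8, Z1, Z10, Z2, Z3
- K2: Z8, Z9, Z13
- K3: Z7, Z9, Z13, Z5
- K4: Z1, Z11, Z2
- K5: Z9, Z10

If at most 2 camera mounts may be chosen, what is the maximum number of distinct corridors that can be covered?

Choosing K1, K3 covers {Z8, Z7, Z9, Z1, Z13, Z10, Z2, Z3, Z5} — 9 corridors.
No choice of 2 camera mounts does better; here Z11 is left uncovered.

9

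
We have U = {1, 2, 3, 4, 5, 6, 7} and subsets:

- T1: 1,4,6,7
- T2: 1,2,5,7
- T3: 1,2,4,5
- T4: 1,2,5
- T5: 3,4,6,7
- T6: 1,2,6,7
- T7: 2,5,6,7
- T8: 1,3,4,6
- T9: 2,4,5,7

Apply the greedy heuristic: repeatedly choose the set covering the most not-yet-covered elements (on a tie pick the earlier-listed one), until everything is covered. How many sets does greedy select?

Pick 1: T1 covers 4 new elements (1, 4, 6, 7).
Pick 2: T2 covers 2 new elements (2, 5).
Pick 3: T5 covers 1 new elements (3).
Greedy uses 3 sets. (The true minimum is 2.)

3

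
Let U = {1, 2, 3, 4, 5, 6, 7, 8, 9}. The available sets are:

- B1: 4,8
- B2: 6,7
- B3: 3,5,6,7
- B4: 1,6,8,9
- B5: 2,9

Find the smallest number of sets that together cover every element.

B1, B3, B4, B5 together cover {1, 2, 3, 4, 5, 6, 7, 8, 9} — every element.
No 3 of the 5 sets cover everything (all 10 triples fall short), so 4 is minimum.

4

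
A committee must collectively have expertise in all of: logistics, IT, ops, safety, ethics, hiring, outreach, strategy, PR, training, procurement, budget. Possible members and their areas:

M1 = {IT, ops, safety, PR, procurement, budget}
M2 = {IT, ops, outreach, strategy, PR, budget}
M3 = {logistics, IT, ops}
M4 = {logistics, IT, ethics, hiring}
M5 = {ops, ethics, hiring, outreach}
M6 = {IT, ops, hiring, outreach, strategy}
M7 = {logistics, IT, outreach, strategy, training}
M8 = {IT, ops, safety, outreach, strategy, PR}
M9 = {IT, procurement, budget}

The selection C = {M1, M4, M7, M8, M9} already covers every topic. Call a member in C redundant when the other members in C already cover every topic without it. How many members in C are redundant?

3

Drop M1: the rest still cover every topic — redundant.
Drop M4: ethics, hiring uncovered — not redundant.
Drop M7: training uncovered — not redundant.
Drop M8: the rest still cover every topic — redundant.
Drop M9: the rest still cover every topic — redundant.
3 redundant: M1, M8, M9.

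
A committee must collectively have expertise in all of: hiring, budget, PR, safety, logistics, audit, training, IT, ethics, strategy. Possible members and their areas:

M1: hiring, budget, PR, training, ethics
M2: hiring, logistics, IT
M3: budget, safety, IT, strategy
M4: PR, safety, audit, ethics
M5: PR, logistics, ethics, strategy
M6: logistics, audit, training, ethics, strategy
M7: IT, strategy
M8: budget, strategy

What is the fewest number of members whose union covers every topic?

M1, M3, M6 together cover {hiring, budget, PR, safety, logistics, audit, training, IT, ethics, strategy} — every topic.
No 2 of the 8 members cover everything (all 28 pairs fall short), so 3 is minimum.

3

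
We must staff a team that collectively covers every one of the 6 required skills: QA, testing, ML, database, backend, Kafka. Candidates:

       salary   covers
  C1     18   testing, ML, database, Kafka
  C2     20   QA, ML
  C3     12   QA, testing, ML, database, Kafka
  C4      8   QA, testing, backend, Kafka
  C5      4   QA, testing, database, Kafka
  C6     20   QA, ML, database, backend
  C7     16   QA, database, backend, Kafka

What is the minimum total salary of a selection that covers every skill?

C3, C4 cover every skill at salary 12 + 8 = 20.
Any cover uses at least 2 candidates; among all covering selections none totals below 20.

20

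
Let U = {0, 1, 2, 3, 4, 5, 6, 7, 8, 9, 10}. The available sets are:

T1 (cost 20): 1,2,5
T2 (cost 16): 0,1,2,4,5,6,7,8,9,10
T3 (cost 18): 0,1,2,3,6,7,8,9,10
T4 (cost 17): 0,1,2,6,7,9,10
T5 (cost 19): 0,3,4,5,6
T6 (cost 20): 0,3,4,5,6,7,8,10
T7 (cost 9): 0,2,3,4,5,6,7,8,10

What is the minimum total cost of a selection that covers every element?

25

T2, T7 cover every element at cost 16 + 9 = 25.
Any cover uses at least 2 sets; among all covering selections none totals below 25.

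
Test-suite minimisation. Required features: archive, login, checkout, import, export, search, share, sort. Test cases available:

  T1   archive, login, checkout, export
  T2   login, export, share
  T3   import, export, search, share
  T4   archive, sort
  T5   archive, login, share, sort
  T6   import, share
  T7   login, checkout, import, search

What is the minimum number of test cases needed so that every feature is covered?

T1, T3, T4 together cover {archive, login, checkout, import, export, search, share, sort} — every feature.
No 2 of the 7 test cases cover everything (all 21 pairs fall short), so 3 is minimum.

3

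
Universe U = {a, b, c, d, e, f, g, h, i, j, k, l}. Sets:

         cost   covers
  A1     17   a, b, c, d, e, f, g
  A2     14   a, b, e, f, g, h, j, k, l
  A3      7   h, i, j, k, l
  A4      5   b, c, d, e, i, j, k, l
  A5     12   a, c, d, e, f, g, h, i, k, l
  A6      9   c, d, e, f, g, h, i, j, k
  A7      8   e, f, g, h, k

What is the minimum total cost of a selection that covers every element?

A4, A5 cover every element at cost 5 + 12 = 17.
Any cover uses at least 2 sets; among all covering selections none totals below 17.

17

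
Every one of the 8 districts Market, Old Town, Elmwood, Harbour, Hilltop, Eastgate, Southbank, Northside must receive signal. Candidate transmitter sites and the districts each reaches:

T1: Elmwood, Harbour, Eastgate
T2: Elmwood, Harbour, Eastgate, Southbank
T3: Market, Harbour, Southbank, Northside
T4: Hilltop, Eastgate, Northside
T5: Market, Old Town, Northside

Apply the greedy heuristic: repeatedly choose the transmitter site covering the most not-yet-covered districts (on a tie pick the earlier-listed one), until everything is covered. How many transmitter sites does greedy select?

3

Pick 1: T2 covers 4 new districts (Elmwood, Harbour, Eastgate, Southbank).
Pick 2: T5 covers 3 new districts (Market, Old Town, Northside).
Pick 3: T4 covers 1 new districts (Hilltop).
Greedy uses 3 transmitter sites.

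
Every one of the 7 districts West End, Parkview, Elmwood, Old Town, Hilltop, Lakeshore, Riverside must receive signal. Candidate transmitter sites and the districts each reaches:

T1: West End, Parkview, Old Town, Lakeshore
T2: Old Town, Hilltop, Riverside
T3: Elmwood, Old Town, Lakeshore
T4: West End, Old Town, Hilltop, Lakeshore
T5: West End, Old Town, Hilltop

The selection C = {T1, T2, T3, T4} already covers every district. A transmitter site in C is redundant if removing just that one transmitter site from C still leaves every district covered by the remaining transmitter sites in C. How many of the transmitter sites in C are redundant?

Drop T1: Parkview uncovered — not redundant.
Drop T2: Riverside uncovered — not redundant.
Drop T3: Elmwood uncovered — not redundant.
Drop T4: the rest still cover every district — redundant.
1 redundant: T4.

1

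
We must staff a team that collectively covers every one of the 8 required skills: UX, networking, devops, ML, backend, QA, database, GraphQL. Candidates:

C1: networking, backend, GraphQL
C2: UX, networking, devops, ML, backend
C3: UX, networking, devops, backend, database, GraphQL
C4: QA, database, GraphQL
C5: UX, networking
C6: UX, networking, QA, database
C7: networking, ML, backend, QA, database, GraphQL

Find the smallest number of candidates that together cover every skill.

C2, C4 together cover {UX, networking, devops, ML, backend, QA, database, GraphQL} — every skill.
No single candidate contains all 8 skills, so 2 is optimal.

2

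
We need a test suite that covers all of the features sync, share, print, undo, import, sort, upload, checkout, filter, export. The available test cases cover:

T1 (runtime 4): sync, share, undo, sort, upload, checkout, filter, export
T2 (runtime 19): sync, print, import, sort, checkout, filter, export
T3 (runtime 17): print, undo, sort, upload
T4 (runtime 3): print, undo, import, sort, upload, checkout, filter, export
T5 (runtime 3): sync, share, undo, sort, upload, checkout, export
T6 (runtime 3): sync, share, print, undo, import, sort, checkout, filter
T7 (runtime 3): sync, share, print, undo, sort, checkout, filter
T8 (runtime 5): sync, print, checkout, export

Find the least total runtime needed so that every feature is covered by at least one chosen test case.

T4, T5 cover every feature at runtime 3 + 3 = 6.
Any cover uses at least 2 test cases; among all covering selections none totals below 6.

6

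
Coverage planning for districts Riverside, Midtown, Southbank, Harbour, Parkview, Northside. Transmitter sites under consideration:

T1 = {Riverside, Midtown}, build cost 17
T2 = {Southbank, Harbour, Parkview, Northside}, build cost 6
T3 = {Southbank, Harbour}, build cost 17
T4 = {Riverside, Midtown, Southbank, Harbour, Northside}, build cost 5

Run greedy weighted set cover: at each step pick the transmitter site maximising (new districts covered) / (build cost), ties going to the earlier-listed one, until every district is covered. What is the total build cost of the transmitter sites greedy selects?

11

Pick 1: T4 adds 5 new (Riverside, Midtown, Southbank, Harbour, Northside) at build cost 5 (ratio 5/5).
Pick 2: T2 adds 1 new (Parkview) at build cost 6 (ratio 1/6).
Greedy total build cost: 5 + 6 = 11.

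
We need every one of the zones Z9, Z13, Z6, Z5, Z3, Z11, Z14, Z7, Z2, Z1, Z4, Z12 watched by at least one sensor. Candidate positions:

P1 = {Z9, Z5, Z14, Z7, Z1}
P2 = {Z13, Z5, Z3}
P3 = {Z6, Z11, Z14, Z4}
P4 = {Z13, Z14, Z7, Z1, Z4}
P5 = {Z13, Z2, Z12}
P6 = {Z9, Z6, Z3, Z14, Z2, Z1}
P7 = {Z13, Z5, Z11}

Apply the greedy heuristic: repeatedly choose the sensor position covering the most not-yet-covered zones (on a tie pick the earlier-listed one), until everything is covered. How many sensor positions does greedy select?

Pick 1: P6 covers 6 new zones (Z9, Z6, Z3, Z14, Z2, Z1).
Pick 2: P4 covers 3 new zones (Z13, Z7, Z4).
Pick 3: P7 covers 2 new zones (Z5, Z11).
Pick 4: P5 covers 1 new zones (Z12).
Greedy uses 4 sensor positions.

4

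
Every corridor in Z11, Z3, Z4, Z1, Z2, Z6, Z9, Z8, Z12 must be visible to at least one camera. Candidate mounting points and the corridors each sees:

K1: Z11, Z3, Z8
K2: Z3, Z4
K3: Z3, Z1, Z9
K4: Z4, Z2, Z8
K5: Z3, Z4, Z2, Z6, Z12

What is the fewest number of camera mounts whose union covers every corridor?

K1, K3, K5 together cover {Z11, Z3, Z4, Z1, Z2, Z6, Z9, Z8, Z12} — every corridor.
No 2 of the 5 camera mounts cover everything (all 10 pairs fall short), so 3 is minimum.

3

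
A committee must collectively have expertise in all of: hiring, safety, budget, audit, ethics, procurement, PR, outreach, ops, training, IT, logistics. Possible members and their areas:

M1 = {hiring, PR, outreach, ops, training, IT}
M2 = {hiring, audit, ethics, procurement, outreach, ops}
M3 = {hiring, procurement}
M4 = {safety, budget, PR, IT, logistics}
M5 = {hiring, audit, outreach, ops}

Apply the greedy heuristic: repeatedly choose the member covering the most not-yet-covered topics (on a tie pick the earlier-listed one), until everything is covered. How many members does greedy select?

3

Pick 1: M1 covers 6 new topics (hiring, PR, outreach, ops, training, IT).
Pick 2: M2 covers 3 new topics (audit, ethics, procurement).
Pick 3: M4 covers 3 new topics (safety, budget, logistics).
Greedy uses 3 members.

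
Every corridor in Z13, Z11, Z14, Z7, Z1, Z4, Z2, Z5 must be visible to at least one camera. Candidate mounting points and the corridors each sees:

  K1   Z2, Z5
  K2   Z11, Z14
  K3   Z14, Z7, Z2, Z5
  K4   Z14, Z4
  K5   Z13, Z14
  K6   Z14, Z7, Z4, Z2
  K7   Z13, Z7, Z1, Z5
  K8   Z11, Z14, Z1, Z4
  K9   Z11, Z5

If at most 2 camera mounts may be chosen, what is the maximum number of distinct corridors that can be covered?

Choosing K3, K8 covers {Z11, Z14, Z7, Z1, Z4, Z2, Z5} — 7 corridors.
No choice of 2 camera mounts does better; here Z13 is left uncovered.

7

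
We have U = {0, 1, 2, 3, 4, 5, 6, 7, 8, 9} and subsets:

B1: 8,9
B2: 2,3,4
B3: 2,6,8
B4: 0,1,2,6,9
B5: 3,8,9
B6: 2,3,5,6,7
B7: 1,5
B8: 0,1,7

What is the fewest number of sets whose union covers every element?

4

B1, B2, B4, B6 together cover {0, 1, 2, 3, 4, 5, 6, 7, 8, 9} — every element.
No 3 of the 8 sets cover everything (all 56 triples fall short), so 4 is minimum.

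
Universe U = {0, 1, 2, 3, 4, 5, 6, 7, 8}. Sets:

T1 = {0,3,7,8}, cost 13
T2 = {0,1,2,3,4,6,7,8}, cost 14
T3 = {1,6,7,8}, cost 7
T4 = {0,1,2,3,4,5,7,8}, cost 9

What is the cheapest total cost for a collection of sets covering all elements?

T3, T4 cover every element at cost 7 + 9 = 16.
Any cover uses at least 2 sets; among all covering selections none totals below 16.

16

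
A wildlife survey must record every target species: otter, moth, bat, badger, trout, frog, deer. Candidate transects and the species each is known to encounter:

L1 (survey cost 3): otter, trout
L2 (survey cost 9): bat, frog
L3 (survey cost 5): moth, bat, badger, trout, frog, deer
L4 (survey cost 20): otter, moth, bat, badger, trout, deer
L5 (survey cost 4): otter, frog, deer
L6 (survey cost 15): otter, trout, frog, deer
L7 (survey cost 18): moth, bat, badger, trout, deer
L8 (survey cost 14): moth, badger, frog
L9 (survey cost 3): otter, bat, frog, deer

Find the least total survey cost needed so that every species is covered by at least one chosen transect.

L1, L3 cover every species at survey cost 3 + 5 = 8.
Any cover uses at least 2 transects; among all covering selections none totals below 8.

8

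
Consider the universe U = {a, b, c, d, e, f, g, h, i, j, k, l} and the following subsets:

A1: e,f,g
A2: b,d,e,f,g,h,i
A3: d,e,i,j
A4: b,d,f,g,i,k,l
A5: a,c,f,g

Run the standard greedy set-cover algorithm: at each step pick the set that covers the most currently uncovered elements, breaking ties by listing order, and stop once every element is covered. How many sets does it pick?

Pick 1: A2 covers 7 new elements (b, d, e, f, g, h, i).
Pick 2: A4 covers 2 new elements (k, l).
Pick 3: A5 covers 2 new elements (a, c).
Pick 4: A3 covers 1 new elements (j).
Greedy uses 4 sets.

4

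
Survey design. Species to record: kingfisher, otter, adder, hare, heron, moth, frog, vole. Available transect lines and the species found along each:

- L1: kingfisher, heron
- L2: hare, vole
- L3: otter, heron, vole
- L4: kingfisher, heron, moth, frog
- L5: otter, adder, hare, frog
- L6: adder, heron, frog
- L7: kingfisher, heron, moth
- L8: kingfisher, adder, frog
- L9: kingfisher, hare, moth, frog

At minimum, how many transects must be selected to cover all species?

3

L2, L4, L5 together cover {kingfisher, otter, adder, hare, heron, moth, frog, vole} — every species.
No 2 of the 9 transects cover everything (all 36 pairs fall short), so 3 is minimum.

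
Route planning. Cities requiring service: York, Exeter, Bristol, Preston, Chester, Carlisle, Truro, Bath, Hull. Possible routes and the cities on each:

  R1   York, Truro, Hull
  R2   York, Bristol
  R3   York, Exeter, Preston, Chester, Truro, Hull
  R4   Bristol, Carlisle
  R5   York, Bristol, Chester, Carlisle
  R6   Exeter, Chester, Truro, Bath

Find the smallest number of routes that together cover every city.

R3, R4, R6 together cover {York, Exeter, Bristol, Preston, Chester, Carlisle, Truro, Bath, Hull} — every city.
No 2 of the 6 routes cover everything (all 15 pairs fall short), so 3 is minimum.

3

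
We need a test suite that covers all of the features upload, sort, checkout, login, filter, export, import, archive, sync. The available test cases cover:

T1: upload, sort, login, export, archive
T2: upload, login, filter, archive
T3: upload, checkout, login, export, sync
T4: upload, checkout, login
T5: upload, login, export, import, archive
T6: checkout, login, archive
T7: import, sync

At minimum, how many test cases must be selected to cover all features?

4

T1, T2, T3, T5 together cover {upload, sort, checkout, login, filter, export, import, archive, sync} — every feature.
No 3 of the 7 test cases cover everything (all 35 triples fall short), so 4 is minimum.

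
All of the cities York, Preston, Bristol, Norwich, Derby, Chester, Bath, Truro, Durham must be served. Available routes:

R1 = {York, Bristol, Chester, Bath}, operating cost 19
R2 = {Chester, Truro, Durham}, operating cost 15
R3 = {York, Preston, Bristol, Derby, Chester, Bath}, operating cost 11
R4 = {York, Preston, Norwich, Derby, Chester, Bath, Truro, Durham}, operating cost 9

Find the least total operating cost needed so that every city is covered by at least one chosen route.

R3, R4 cover every city at operating cost 11 + 9 = 20.
Any cover uses at least 2 routes; among all covering selections none totals below 20.

20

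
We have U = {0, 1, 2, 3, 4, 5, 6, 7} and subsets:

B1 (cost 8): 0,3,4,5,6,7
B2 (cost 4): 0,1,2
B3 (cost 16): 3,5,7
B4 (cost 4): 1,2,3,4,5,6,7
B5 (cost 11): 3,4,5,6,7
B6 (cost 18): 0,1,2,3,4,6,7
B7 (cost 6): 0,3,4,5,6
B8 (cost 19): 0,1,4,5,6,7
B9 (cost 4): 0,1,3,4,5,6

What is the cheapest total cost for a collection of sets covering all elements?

8

B2, B4 cover every element at cost 4 + 4 = 8.
Any cover uses at least 2 sets; among all covering selections none totals below 8.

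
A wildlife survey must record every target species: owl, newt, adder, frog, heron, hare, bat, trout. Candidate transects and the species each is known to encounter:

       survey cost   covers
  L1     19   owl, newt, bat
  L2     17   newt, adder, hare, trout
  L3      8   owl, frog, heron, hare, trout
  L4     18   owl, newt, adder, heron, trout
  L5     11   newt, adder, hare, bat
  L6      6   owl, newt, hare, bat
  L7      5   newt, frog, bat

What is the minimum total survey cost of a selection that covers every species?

19

L3, L5 cover every species at survey cost 8 + 11 = 19.
Any cover uses at least 2 transects; among all covering selections none totals below 19.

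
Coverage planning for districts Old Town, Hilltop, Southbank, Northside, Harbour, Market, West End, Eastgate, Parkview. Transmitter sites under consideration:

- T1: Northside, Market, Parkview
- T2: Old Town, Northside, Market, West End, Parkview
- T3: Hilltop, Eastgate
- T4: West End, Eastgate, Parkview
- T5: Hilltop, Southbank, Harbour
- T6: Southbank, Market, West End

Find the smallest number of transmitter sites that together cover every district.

T2, T3, T5 together cover {Old Town, Hilltop, Southbank, Northside, Harbour, Market, West End, Eastgate, Parkview} — every district.
No 2 of the 6 transmitter sites cover everything (all 15 pairs fall short), so 3 is minimum.

3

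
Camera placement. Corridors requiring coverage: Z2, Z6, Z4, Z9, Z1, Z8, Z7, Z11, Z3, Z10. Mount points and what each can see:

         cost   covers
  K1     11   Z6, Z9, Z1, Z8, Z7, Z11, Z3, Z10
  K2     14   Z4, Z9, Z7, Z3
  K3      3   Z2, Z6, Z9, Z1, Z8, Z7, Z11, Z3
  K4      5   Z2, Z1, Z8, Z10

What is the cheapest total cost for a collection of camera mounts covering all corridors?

K2, K3, K4 cover every corridor at cost 14 + 3 + 5 = 22.
Any cover uses at least 3 camera mounts; among all covering selections none totals below 22.

22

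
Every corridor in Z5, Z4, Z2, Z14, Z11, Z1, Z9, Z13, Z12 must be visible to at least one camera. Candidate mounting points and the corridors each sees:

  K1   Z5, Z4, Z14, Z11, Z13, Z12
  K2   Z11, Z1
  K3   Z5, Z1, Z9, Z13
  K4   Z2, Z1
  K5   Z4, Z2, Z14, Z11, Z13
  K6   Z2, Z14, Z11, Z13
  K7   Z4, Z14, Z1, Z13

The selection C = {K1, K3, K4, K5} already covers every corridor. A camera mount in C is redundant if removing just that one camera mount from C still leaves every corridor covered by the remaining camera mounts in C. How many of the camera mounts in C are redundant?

2

Drop K1: Z12 uncovered — not redundant.
Drop K3: Z9 uncovered — not redundant.
Drop K4: the rest still cover every corridor — redundant.
Drop K5: the rest still cover every corridor — redundant.
2 redundant: K4, K5.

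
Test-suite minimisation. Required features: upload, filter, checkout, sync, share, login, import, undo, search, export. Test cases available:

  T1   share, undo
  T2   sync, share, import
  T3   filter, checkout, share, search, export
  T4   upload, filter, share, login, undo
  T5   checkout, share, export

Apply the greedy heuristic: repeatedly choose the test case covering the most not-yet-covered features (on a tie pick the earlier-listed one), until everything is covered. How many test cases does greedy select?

3

Pick 1: T3 covers 5 new features (filter, checkout, share, search, export).
Pick 2: T4 covers 3 new features (upload, login, undo).
Pick 3: T2 covers 2 new features (sync, import).
Greedy uses 3 test cases.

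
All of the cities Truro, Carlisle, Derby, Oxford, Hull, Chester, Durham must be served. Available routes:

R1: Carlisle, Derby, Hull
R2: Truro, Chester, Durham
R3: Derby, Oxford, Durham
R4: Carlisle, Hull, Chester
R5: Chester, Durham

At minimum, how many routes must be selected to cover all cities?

R1, R2, R3 together cover {Truro, Carlisle, Derby, Oxford, Hull, Chester, Durham} — every city.
No 2 of the 5 routes cover everything (all 10 pairs fall short), so 3 is minimum.

3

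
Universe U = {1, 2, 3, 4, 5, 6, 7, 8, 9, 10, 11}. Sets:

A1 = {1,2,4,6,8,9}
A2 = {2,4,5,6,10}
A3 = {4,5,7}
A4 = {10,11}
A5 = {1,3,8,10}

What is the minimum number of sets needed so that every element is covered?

A1, A3, A4, A5 together cover {1, 2, 3, 4, 5, 6, 7, 8, 9, 10, 11} — every element.
No 3 of the 5 sets cover everything (all 10 triples fall short), so 4 is minimum.

4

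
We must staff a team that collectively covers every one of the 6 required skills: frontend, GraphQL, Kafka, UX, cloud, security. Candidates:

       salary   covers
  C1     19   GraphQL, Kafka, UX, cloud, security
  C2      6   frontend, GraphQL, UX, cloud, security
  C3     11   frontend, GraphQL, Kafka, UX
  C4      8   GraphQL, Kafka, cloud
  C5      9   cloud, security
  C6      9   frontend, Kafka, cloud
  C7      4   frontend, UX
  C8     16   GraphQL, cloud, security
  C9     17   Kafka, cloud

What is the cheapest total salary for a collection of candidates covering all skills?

14

C2, C4 cover every skill at salary 6 + 8 = 14.
Any cover uses at least 2 candidates; among all covering selections none totals below 14.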